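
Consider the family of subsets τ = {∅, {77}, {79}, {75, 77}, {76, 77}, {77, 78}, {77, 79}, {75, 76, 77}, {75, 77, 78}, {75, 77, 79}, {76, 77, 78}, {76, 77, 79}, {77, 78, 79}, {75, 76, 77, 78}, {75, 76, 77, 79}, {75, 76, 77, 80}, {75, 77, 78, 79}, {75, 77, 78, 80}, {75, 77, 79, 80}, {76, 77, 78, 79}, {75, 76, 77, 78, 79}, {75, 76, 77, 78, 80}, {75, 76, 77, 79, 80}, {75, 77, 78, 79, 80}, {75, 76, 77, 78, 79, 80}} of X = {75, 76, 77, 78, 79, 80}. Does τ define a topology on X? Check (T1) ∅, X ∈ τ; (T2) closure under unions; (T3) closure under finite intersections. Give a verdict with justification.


τ is NOT a topology on X.

Axiom (T1): ∅ ∈ τ? Yes; X ∈ τ? Yes.
Axiom (T2/T3): check pairwise unions and intersections of members of τ.
Counterexample for (T3): {75, 76, 77, 80} ∩ {75, 77, 78, 80} = {75, 77, 80} ∉ τ. Therefore τ is NOT a topology.


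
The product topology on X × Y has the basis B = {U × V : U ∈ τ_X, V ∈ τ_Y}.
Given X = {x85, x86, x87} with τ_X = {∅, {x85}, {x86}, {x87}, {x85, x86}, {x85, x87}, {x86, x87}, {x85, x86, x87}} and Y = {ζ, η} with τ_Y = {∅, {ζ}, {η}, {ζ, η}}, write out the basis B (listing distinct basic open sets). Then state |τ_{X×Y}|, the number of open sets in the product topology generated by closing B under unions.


Basis B = {∅ × ∅, {x85} × {ζ}, {x85} × {η}, {x86} × {ζ}, {x86} × {η}, {x87} × {ζ}, {x87} × {η}, {x85} × {ζ, η}, {x85, x86} × {ζ}, {x85, x87} × {ζ}, {x85, x86} × {η}, {x85, x87} × {η}, {x86} × {ζ, η}, {x86, x87} × {ζ}, {x86, x87} × {η}, {x87} × {ζ, η}, {x85, x86, x87} × {ζ}, {x85, x86, x87} × {η}, {x85, x86} × {ζ, η}, {x85, x87} × {ζ, η}, {x86, x87} × {ζ, η}, {x85, x86, x87} × {ζ, η}}; |τ_{X×Y}| = 64.

Enumerate products U × V with U ∈ τ_X, V ∈ τ_Y (deduplicated):
  ∅ × ∅ = {} (∅)
  {x85} × {ζ} = {(x85,ζ)}
  {x85} × {η} = {(x85,η)}
  {x86} × {ζ} = {(x86,ζ)}
  {x86} × {η} = {(x86,η)}
  {x87} × {ζ} = {(x87,ζ)}
  {x87} × {η} = {(x87,η)}
  {x85} × {ζ, η} = {(x85,ζ), (x85,η)}
  {x85, x86} × {ζ} = {(x85,ζ), (x86,ζ)}
  {x85, x87} × {ζ} = {(x85,ζ), (x87,ζ)}
  {x85, x86} × {η} = {(x85,η), (x86,η)}
  {x85, x87} × {η} = {(x85,η), (x87,η)}
  {x86} × {ζ, η} = {(x86,ζ), (x86,η)}
  {x86, x87} × {ζ} = {(x86,ζ), (x87,ζ)}
  {x86, x87} × {η} = {(x86,η), (x87,η)}
  {x87} × {ζ, η} = {(x87,ζ), (x87,η)}
  {x85, x86, x87} × {ζ} = {(x85,ζ), (x86,ζ), (x87,ζ)}
  {x85, x86, x87} × {η} = {(x85,η), (x86,η), (x87,η)}
  {x85, x86} × {ζ, η} = {(x85,ζ), (x85,η), (x86,ζ), (x86,η)}
  {x85, x87} × {ζ, η} = {(x85,ζ), (x85,η), (x87,ζ), (x87,η)}
  {x86, x87} × {ζ, η} = {(x86,ζ), (x86,η), (x87,ζ), (x87,η)}
  {x85, x86, x87} × {ζ, η} = {(x85,ζ), (x85,η), (x86,ζ), (x86,η), (x87,ζ), (x87,η)}
These 22 distinct sets form the basis B.
Close under arbitrary unions to get τ_{X×Y}; counting gives |τ_{X×Y}| = 64.


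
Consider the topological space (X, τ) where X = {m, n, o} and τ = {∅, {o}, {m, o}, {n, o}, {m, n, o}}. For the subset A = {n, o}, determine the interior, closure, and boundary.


int(A) = {n, o}, cl(A) = {m, n, o}, ∂A = {m}.

Closed sets in (X, τ) are complements of opens:
  closed(X, τ) = {∅, {m}, {n}, {m, n}, {m, n, o}}.
int(A) = ⋃ {U ∈ τ : U ⊆ A}. Opens contained in A: ∅, {o}, {n, o}.
Taking the union of these: int(A) = {n, o}.
cl(A) = ⋂ {C closed : A ⊆ C}. Closed sets containing A: {m, n, o}.
Intersecting these: cl(A) = {m, n, o}.
∂A = cl(A) ∖ int(A) = {m, n, o} ∖ {n, o} = {m}.


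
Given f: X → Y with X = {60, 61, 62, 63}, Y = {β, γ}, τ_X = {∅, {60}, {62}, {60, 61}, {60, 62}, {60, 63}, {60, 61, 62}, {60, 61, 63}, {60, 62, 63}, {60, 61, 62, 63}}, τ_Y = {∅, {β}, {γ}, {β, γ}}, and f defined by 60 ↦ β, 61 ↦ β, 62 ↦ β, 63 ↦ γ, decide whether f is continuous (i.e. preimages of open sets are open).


f is NOT continuous.

Compute f^{-1}(U) for each U ∈ τ_Y:
  U = ∅: f^{-1}(U) = ∅ ∈ τ_X ✓.
  U = {β}: f^{-1}(U) = {60, 61, 62} ∈ τ_X ✓.
  U = {γ}: f^{-1}(U) = {63} ∉ τ_X ✗.
  U = {β, γ}: f^{-1}(U) = {60, 61, 62, 63} ∈ τ_X ✓.
Found U = {γ} with f^{-1}(U) = {63} not in τ_X. Therefore f is NOT continuous.


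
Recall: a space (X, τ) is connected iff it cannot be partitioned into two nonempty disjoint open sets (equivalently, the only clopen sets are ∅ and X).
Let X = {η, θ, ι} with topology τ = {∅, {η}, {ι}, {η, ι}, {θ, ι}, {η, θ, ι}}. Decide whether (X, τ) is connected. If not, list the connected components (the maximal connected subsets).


(X, τ) is disconnected; components = [{η}, {θ, ι}].

Find clopen sets (U ∈ τ with X ∖ U ∈ τ):
  U = ∅, X ∖ U = {η, θ, ι} — both open, so U is clopen.
  U = {η}, X ∖ U = {θ, ι} — both open, so U is clopen.
  U = {θ, ι}, X ∖ U = {η} — both open, so U is clopen.
  U = {η, θ, ι}, X ∖ U = ∅ — both open, so U is clopen.
Nontrivial clopen(s) exist: e.g. {θ, ι}. So (X, τ) is disconnected.
Compute connected components by grouping points that agree on all clopens:
  component: {η}
  component: {θ, ι}


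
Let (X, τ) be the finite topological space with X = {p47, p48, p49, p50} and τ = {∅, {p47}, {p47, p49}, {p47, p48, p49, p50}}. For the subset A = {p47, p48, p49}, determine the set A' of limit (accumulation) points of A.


A' = {p48, p49, p50}

For each x ∈ X, list the open sets U ∈ τ with x ∈ U, then check whether U ∩ (A ∖ {x}) ≠ ∅ for every such U.
  x = p47: open {p47} ∋ x has {p47} ∩ (A ∖ {p47}) = ∅, so x is NOT a limit point.
  x = p48: opens ∋ x are {p47, p48, p49, p50}; each meets A ∖ {p48}, so x IS a limit point.
  x = p49: opens ∋ x are {p47, p49}, {p47, p48, p49, p50}; each meets A ∖ {p49}, so x IS a limit point.
  x = p50: opens ∋ x are {p47, p48, p49, p50}; each meets A ∖ {p50}, so x IS a limit point.
Collecting: A' = {p48, p49, p50}.


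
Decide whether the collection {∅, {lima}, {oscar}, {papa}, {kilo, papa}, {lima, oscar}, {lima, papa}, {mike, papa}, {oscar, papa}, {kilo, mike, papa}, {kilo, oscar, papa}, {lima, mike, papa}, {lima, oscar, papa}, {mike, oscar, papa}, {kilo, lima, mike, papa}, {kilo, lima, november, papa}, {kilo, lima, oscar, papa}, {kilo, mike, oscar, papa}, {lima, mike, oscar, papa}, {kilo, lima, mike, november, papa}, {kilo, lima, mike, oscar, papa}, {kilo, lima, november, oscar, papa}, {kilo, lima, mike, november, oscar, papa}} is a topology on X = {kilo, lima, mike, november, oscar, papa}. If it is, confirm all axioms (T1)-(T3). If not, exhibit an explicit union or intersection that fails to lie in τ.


τ is NOT a topology on X.

Axiom (T1): ∅ ∈ τ? Yes; X ∈ τ? Yes.
Axiom (T2/T3): check pairwise unions and intersections of members of τ.
Counterexample for (T2): {lima} ∪ {kilo, papa} = {kilo, lima, papa} ∉ τ. Therefore τ is NOT a topology.


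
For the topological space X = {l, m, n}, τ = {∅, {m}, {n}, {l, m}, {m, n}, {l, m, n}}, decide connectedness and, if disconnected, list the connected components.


(X, τ) is disconnected; components = [{n}, {l, m}].

Find clopen sets (U ∈ τ with X ∖ U ∈ τ):
  U = ∅, X ∖ U = {l, m, n} — both open, so U is clopen.
  U = {n}, X ∖ U = {l, m} — both open, so U is clopen.
  U = {l, m}, X ∖ U = {n} — both open, so U is clopen.
  U = {l, m, n}, X ∖ U = ∅ — both open, so U is clopen.
Nontrivial clopen(s) exist: e.g. {n}. So (X, τ) is disconnected.
Compute connected components by grouping points that agree on all clopens:
  component: {n}
  component: {l, m}


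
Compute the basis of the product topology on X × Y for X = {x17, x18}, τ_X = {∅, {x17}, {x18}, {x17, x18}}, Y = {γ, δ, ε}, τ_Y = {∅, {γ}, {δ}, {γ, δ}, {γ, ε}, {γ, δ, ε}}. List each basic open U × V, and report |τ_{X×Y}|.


Basis B = {∅ × ∅, {x17} × {γ}, {x17} × {δ}, {x18} × {γ}, {x18} × {δ}, {x17} × {γ, δ}, {x17} × {γ, ε}, {x17, x18} × {γ}, {x17, x18} × {δ}, {x18} × {γ, δ}, {x18} × {γ, ε}, {x17} × {γ, δ, ε}, {x18} × {γ, δ, ε}, {x17, x18} × {γ, δ}, {x17, x18} × {γ, ε}, {x17, x18} × {γ, δ, ε}}; |τ_{X×Y}| = 36.

Enumerate products U × V with U ∈ τ_X, V ∈ τ_Y (deduplicated):
  ∅ × ∅ = {} (∅)
  {x17} × {γ} = {(x17,γ)}
  {x17} × {δ} = {(x17,δ)}
  {x18} × {γ} = {(x18,γ)}
  {x18} × {δ} = {(x18,δ)}
  {x17} × {γ, δ} = {(x17,γ), (x17,δ)}
  {x17} × {γ, ε} = {(x17,γ), (x17,ε)}
  {x17, x18} × {γ} = {(x17,γ), (x18,γ)}
  {x17, x18} × {δ} = {(x17,δ), (x18,δ)}
  {x18} × {γ, δ} = {(x18,γ), (x18,δ)}
  {x18} × {γ, ε} = {(x18,γ), (x18,ε)}
  {x17} × {γ, δ, ε} = {(x17,γ), (x17,δ), (x17,ε)}
  {x18} × {γ, δ, ε} = {(x18,γ), (x18,δ), (x18,ε)}
  {x17, x18} × {γ, δ} = {(x17,γ), (x17,δ), (x18,γ), (x18,δ)}
  {x17, x18} × {γ, ε} = {(x17,γ), (x17,ε), (x18,γ), (x18,ε)}
  {x17, x18} × {γ, δ, ε} = {(x17,γ), (x17,δ), (x17,ε), (x18,γ), (x18,δ), (x18,ε)}
These 16 distinct sets form the basis B.
Close under arbitrary unions to get τ_{X×Y}; counting gives |τ_{X×Y}| = 36.


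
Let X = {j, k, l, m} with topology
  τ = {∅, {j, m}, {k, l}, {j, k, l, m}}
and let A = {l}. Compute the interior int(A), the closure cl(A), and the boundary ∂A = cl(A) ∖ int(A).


int(A) = ∅, cl(A) = {k, l}, ∂A = {k, l}.

Closed sets in (X, τ) are complements of opens:
  closed(X, τ) = {∅, {j, m}, {k, l}, {j, k, l, m}}.
int(A) = ⋃ {U ∈ τ : U ⊆ A}. Opens contained in A: ∅.
Taking the union of these: int(A) = ∅.
cl(A) = ⋂ {C closed : A ⊆ C}. Closed sets containing A: {k, l}, {j, k, l, m}.
Intersecting these: cl(A) = {k, l}.
∂A = cl(A) ∖ int(A) = {k, l} ∖ ∅ = {k, l}.


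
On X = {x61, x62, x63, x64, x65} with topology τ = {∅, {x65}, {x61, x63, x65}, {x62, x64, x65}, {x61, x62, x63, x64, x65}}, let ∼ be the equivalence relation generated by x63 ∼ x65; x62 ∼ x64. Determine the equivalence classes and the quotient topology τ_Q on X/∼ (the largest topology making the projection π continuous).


X/∼ = {[x61], [x62=x64], [x63=x65]}; |τ_Q| = 3.

Equivalence classes: [x61], [x62=x64], [x63=x65].
Quotient map π: X → X/∼ sends x61 ↦ [x61], x62 ↦ [x62=x64], x63 ↦ [x63=x65], x64 ↦ [x62=x64], x65 ↦ [x63=x65].
For each subset V ⊆ X/∼, compute π^{-1}(V) ⊆ X and check whether π^{-1}(V) ∈ τ. V is open in τ_Q iff π^{-1}(V) ∈ τ.
  V = {}: π^{-1}(V) = ∅ ∈ τ ✓.
  V = {[x61]}: π^{-1}(V) = {x61} ∉ τ ✗.
  V = {[x62=x64]}: π^{-1}(V) = {x62, x64} ∉ τ ✗.
  V = {[x61], [x62=x64]}: π^{-1}(V) = {x61, x62, x64} ∉ τ ✗.
  V = {[x63=x65]}: π^{-1}(V) = {x63, x65} ∉ τ ✗.
  V = {[x61], [x63=x65]}: π^{-1}(V) = {x61, x63, x65} ∈ τ ✓.
  V = {[x62=x64], [x63=x65]}: π^{-1}(V) = {x62, x63, x64, x65} ∉ τ ✗.
  V = {[x61], [x62=x64], [x63=x65]}: π^{-1}(V) = {x61, x62, x63, x64, x65} ∈ τ ✓.
Open sets in the quotient: τ_Q = {{}, {[x61], [x63=x65]}, {[x61], [x62=x64], [x63=x65]}} (3 elements).


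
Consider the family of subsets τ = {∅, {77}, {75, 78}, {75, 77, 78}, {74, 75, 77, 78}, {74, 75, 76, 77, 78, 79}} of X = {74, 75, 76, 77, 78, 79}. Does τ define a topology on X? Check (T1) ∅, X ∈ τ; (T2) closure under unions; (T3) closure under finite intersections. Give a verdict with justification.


τ IS a topology on X.

Axiom (T1): ∅ ∈ τ? Yes; X ∈ τ? Yes.
Axiom (T2/T3): check pairwise unions and intersections of members of τ.
All pairwise intersections and unions checked — each lies in τ. Therefore τ satisfies (T1), (T2), (T3): it IS a topology on X.


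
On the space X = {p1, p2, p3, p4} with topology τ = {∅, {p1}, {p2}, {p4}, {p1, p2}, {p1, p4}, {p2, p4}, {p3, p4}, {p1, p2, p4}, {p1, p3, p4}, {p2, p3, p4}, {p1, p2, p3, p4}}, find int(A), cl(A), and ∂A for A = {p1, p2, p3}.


int(A) = {p1, p2}, cl(A) = {p1, p2, p3}, ∂A = {p3}.

Closed sets in (X, τ) are complements of opens:
  closed(X, τ) = {∅, {p1}, {p2}, {p3}, {p1, p2}, {p1, p3}, {p2, p3}, {p3, p4}, {p1, p2, p3}, {p1, p3, p4}, {p2, p3, p4}, {p1, p2, p3, p4}}.
int(A) = ⋃ {U ∈ τ : U ⊆ A}. Opens contained in A: ∅, {p1}, {p2}, {p1, p2}.
Taking the union of these: int(A) = {p1, p2}.
cl(A) = ⋂ {C closed : A ⊆ C}. Closed sets containing A: {p1, p2, p3}, {p1, p2, p3, p4}.
Intersecting these: cl(A) = {p1, p2, p3}.
∂A = cl(A) ∖ int(A) = {p1, p2, p3} ∖ {p1, p2} = {p3}.


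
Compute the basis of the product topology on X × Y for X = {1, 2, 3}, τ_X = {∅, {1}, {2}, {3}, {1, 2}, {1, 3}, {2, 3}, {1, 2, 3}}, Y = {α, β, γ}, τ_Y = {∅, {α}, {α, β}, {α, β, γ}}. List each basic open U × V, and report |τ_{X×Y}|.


Basis B = {∅ × ∅, {1} × {α}, {2} × {α}, {3} × {α}, {1} × {α, β}, {1, 2} × {α}, {1, 3} × {α}, {2} × {α, β}, {2, 3} × {α}, {3} × {α, β}, {1} × {α, β, γ}, {1, 2, 3} × {α}, {2} × {α, β, γ}, {3} × {α, β, γ}, {1, 2} × {α, β}, {1, 3} × {α, β}, {2, 3} × {α, β}, {1, 2} × {α, β, γ}, {1, 3} × {α, β, γ}, {1, 2, 3} × {α, β}, {2, 3} × {α, β, γ}, {1, 2, 3} × {α, β, γ}}; |τ_{X×Y}| = 64.

Enumerate products U × V with U ∈ τ_X, V ∈ τ_Y (deduplicated):
  ∅ × ∅ = {} (∅)
  {1} × {α} = {(1,α)}
  {2} × {α} = {(2,α)}
  {3} × {α} = {(3,α)}
  {1} × {α, β} = {(1,α), (1,β)}
  {1, 2} × {α} = {(1,α), (2,α)}
  {1, 3} × {α} = {(1,α), (3,α)}
  {2} × {α, β} = {(2,α), (2,β)}
  {2, 3} × {α} = {(2,α), (3,α)}
  {3} × {α, β} = {(3,α), (3,β)}
  {1} × {α, β, γ} = {(1,α), (1,β), (1,γ)}
  {1, 2, 3} × {α} = {(1,α), (2,α), (3,α)}
  {2} × {α, β, γ} = {(2,α), (2,β), (2,γ)}
  {3} × {α, β, γ} = {(3,α), (3,β), (3,γ)}
  {1, 2} × {α, β} = {(1,α), (1,β), (2,α), (2,β)}
  {1, 3} × {α, β} = {(1,α), (1,β), (3,α), (3,β)}
  {2, 3} × {α, β} = {(2,α), (2,β), (3,α), (3,β)}
  {1, 2} × {α, β, γ} = {(1,α), (1,β), (1,γ), (2,α), (2,β), (2,γ)}
  {1, 3} × {α, β, γ} = {(1,α), (1,β), (1,γ), (3,α), (3,β), (3,γ)}
  {1, 2, 3} × {α, β} = {(1,α), (1,β), (2,α), (2,β), (3,α), (3,β)}
  {2, 3} × {α, β, γ} = {(2,α), (2,β), (2,γ), (3,α), (3,β), (3,γ)}
  {1, 2, 3} × {α, β, γ} = {(1,α), (1,β), (1,γ), (2,α), (2,β), (2,γ), (3,α), (3,β), (3,γ)}
These 22 distinct sets form the basis B.
Close under arbitrary unions to get τ_{X×Y}; counting gives |τ_{X×Y}| = 64.


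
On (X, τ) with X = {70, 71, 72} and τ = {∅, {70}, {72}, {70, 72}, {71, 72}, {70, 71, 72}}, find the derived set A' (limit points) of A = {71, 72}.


A' = {71}

For each x ∈ X, list the open sets U ∈ τ with x ∈ U, then check whether U ∩ (A ∖ {x}) ≠ ∅ for every such U.
  x = 70: open {70} ∋ x has {70} ∩ (A ∖ {70}) = ∅, so x is NOT a limit point.
  x = 71: opens ∋ x are {71, 72}, {70, 71, 72}; each meets A ∖ {71}, so x IS a limit point.
  x = 72: open {72} ∋ x has {72} ∩ (A ∖ {72}) = ∅, so x is NOT a limit point.
Collecting: A' = {71}.


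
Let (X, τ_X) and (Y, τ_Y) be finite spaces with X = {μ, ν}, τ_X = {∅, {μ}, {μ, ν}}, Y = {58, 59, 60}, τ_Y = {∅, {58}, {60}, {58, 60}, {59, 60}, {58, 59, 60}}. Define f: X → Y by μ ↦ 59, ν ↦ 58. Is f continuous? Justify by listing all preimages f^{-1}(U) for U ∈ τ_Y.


f is NOT continuous.

Compute f^{-1}(U) for each U ∈ τ_Y:
  U = ∅: f^{-1}(U) = ∅ ∈ τ_X ✓.
  U = {58}: f^{-1}(U) = {ν} ∉ τ_X ✗.
  U = {60}: f^{-1}(U) = ∅ ∈ τ_X ✓.
  U = {58, 60}: f^{-1}(U) = {ν} ∉ τ_X ✗.
  U = {59, 60}: f^{-1}(U) = {μ} ∈ τ_X ✓.
  U = {58, 59, 60}: f^{-1}(U) = {μ, ν} ∈ τ_X ✓.
Found U = {58} with f^{-1}(U) = {ν} not in τ_X. Therefore f is NOT continuous.


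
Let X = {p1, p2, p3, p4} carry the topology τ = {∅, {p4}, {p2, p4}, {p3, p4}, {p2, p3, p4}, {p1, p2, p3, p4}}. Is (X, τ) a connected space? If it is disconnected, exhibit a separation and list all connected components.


(X, τ) is connected.

Find clopen sets (U ∈ τ with X ∖ U ∈ τ):
  U = ∅, X ∖ U = {p1, p2, p3, p4} — both open, so U is clopen.
  U = {p1, p2, p3, p4}, X ∖ U = ∅ — both open, so U is clopen.
Only trivial clopens (∅ and X) exist, so (X, τ) is connected.
Compute connected components by grouping points that agree on all clopens:
  component: {p1, p2, p3, p4}


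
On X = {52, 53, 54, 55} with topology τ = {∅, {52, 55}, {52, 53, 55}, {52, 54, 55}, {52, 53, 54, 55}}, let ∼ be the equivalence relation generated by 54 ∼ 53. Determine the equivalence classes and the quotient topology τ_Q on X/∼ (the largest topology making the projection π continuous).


X/∼ = {[52], [53=54], [55]}; |τ_Q| = 3.

Equivalence classes: [52], [53=54], [55].
Quotient map π: X → X/∼ sends 52 ↦ [52], 53 ↦ [53=54], 54 ↦ [53=54], 55 ↦ [55].
For each subset V ⊆ X/∼, compute π^{-1}(V) ⊆ X and check whether π^{-1}(V) ∈ τ. V is open in τ_Q iff π^{-1}(V) ∈ τ.
  V = {}: π^{-1}(V) = ∅ ∈ τ ✓.
  V = {[52]}: π^{-1}(V) = {52} ∉ τ ✗.
  V = {[53=54]}: π^{-1}(V) = {53, 54} ∉ τ ✗.
  V = {[52], [53=54]}: π^{-1}(V) = {52, 53, 54} ∉ τ ✗.
  V = {[55]}: π^{-1}(V) = {55} ∉ τ ✗.
  V = {[52], [55]}: π^{-1}(V) = {52, 55} ∈ τ ✓.
  V = {[53=54], [55]}: π^{-1}(V) = {53, 54, 55} ∉ τ ✗.
  V = {[52], [53=54], [55]}: π^{-1}(V) = {52, 53, 54, 55} ∈ τ ✓.
Open sets in the quotient: τ_Q = {{}, {[52], [55]}, {[52], [53=54], [55]}} (3 elements).


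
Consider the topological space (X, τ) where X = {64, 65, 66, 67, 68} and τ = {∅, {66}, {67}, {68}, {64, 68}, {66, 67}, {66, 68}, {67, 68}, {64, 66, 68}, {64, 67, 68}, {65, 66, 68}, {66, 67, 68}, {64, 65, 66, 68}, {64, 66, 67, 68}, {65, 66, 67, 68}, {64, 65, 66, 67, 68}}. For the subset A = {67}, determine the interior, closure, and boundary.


int(A) = {67}, cl(A) = {67}, ∂A = ∅.

Closed sets in (X, τ) are complements of opens:
  closed(X, τ) = {∅, {64}, {65}, {67}, {64, 65}, {64, 67}, {65, 66}, {65, 67}, {64, 65, 66}, {64, 65, 67}, {64, 65, 68}, {65, 66, 67}, {64, 65, 66, 67}, {64, 65, 66, 68}, {64, 65, 67, 68}, {64, 65, 66, 67, 68}}.
int(A) = ⋃ {U ∈ τ : U ⊆ A}. Opens contained in A: ∅, {67}.
Taking the union of these: int(A) = {67}.
cl(A) = ⋂ {C closed : A ⊆ C}. Closed sets containing A: {67}, {64, 67}, {65, 67}, {64, 65, 67}, {65, 66, 67}, {64, 65, 66, 67}, {64, 65, 67, 68}, {64, 65, 66, 67, 68}.
Intersecting these: cl(A) = {67}.
∂A = cl(A) ∖ int(A) = {67} ∖ {67} = ∅.


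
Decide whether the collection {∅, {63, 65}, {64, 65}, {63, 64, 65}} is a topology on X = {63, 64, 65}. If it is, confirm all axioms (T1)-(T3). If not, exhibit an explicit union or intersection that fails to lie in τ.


τ is NOT a topology on X.

Axiom (T1): ∅ ∈ τ? Yes; X ∈ τ? Yes.
Axiom (T2/T3): check pairwise unions and intersections of members of τ.
Counterexample for (T3): {63, 65} ∩ {64, 65} = {65} ∉ τ. Therefore τ is NOT a topology.


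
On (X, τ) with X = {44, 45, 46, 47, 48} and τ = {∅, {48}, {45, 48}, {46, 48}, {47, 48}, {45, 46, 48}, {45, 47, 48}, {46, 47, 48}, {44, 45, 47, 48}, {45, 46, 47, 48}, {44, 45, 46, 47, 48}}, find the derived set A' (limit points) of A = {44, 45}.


A' = {44}

For each x ∈ X, list the open sets U ∈ τ with x ∈ U, then check whether U ∩ (A ∖ {x}) ≠ ∅ for every such U.
  x = 44: opens ∋ x are {44, 45, 47, 48}, {44, 45, 46, 47, 48}; each meets A ∖ {44}, so x IS a limit point.
  x = 45: open {45, 48} ∋ x has {45, 48} ∩ (A ∖ {45}) = ∅, so x is NOT a limit point.
  x = 46: open {46, 48} ∋ x has {46, 48} ∩ (A ∖ {46}) = ∅, so x is NOT a limit point.
  x = 47: open {47, 48} ∋ x has {47, 48} ∩ (A ∖ {47}) = ∅, so x is NOT a limit point.
  x = 48: open {48} ∋ x has {48} ∩ (A ∖ {48}) = ∅, so x is NOT a limit point.
Collecting: A' = {44}.


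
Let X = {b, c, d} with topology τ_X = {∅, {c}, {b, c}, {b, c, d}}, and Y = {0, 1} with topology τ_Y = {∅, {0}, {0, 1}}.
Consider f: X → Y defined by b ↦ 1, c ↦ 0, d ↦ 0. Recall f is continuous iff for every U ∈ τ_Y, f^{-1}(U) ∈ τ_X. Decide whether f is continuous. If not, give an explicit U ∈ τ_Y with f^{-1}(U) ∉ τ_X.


f is NOT continuous.

Compute f^{-1}(U) for each U ∈ τ_Y:
  U = ∅: f^{-1}(U) = ∅ ∈ τ_X ✓.
  U = {0}: f^{-1}(U) = {c, d} ∉ τ_X ✗.
  U = {0, 1}: f^{-1}(U) = {b, c, d} ∈ τ_X ✓.
Found U = {0} with f^{-1}(U) = {c, d} not in τ_X. Therefore f is NOT continuous.


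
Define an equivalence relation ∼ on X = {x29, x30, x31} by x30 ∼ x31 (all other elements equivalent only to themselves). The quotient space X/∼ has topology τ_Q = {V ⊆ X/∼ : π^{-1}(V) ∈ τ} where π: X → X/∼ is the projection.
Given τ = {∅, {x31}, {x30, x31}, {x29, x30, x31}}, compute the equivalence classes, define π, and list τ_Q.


X/∼ = {[x29], [x30=x31]}; |τ_Q| = 3.

Equivalence classes: [x29], [x30=x31].
Quotient map π: X → X/∼ sends x29 ↦ [x29], x30 ↦ [x30=x31], x31 ↦ [x30=x31].
For each subset V ⊆ X/∼, compute π^{-1}(V) ⊆ X and check whether π^{-1}(V) ∈ τ. V is open in τ_Q iff π^{-1}(V) ∈ τ.
  V = {}: π^{-1}(V) = ∅ ∈ τ ✓.
  V = {[x29]}: π^{-1}(V) = {x29} ∉ τ ✗.
  V = {[x30=x31]}: π^{-1}(V) = {x30, x31} ∈ τ ✓.
  V = {[x29], [x30=x31]}: π^{-1}(V) = {x29, x30, x31} ∈ τ ✓.
Open sets in the quotient: τ_Q = {{}, {[x30=x31]}, {[x29], [x30=x31]}} (3 elements).


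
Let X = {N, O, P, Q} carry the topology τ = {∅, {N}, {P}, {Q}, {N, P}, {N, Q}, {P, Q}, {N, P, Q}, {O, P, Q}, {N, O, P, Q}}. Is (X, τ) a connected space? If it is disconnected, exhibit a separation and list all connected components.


(X, τ) is disconnected; components = [{N}, {O, P, Q}].

Find clopen sets (U ∈ τ with X ∖ U ∈ τ):
  U = ∅, X ∖ U = {N, O, P, Q} — both open, so U is clopen.
  U = {N}, X ∖ U = {O, P, Q} — both open, so U is clopen.
  U = {O, P, Q}, X ∖ U = {N} — both open, so U is clopen.
  U = {N, O, P, Q}, X ∖ U = ∅ — both open, so U is clopen.
Nontrivial clopen(s) exist: e.g. {O, P, Q}. So (X, τ) is disconnected.
Compute connected components by grouping points that agree on all clopens:
  component: {N}
  component: {O, P, Q}


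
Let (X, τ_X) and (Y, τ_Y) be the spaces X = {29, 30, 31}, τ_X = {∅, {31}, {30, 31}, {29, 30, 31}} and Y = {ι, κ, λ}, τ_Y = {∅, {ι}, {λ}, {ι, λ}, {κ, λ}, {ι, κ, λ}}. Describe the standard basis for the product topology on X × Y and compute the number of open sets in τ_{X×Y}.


Basis B = {∅ × ∅, {31} × {ι}, {31} × {λ}, {30, 31} × {ι}, {30, 31} × {λ}, {31} × {ι, λ}, {31} × {κ, λ}, {29, 30, 31} × {ι}, {29, 30, 31} × {λ}, {31} × {ι, κ, λ}, {30, 31} × {ι, λ}, {30, 31} × {κ, λ}, {29, 30, 31} × {ι, λ}, {29, 30, 31} × {κ, λ}, {30, 31} × {ι, κ, λ}, {29, 30, 31} × {ι, κ, λ}}; |τ_{X×Y}| = 40.

Enumerate products U × V with U ∈ τ_X, V ∈ τ_Y (deduplicated):
  ∅ × ∅ = {} (∅)
  {31} × {ι} = {(31,ι)}
  {31} × {λ} = {(31,λ)}
  {30, 31} × {ι} = {(30,ι), (31,ι)}
  {30, 31} × {λ} = {(30,λ), (31,λ)}
  {31} × {ι, λ} = {(31,ι), (31,λ)}
  {31} × {κ, λ} = {(31,κ), (31,λ)}
  {29, 30, 31} × {ι} = {(29,ι), (30,ι), (31,ι)}
  {29, 30, 31} × {λ} = {(29,λ), (30,λ), (31,λ)}
  {31} × {ι, κ, λ} = {(31,ι), (31,κ), (31,λ)}
  {30, 31} × {ι, λ} = {(30,ι), (30,λ), (31,ι), (31,λ)}
  {30, 31} × {κ, λ} = {(30,κ), (30,λ), (31,κ), (31,λ)}
  {29, 30, 31} × {ι, λ} = {(29,ι), (29,λ), (30,ι), (30,λ), (31,ι), (31,λ)}
  {29, 30, 31} × {κ, λ} = {(29,κ), (29,λ), (30,κ), (30,λ), (31,κ), (31,λ)}
  {30, 31} × {ι, κ, λ} = {(30,ι), (30,κ), (30,λ), (31,ι), (31,κ), (31,λ)}
  {29, 30, 31} × {ι, κ, λ} = {(29,ι), (29,κ), (29,λ), (30,ι), (30,κ), (30,λ), (31,ι), (31,κ), (31,λ)}
These 16 distinct sets form the basis B.
Close under arbitrary unions to get τ_{X×Y}; counting gives |τ_{X×Y}| = 40.


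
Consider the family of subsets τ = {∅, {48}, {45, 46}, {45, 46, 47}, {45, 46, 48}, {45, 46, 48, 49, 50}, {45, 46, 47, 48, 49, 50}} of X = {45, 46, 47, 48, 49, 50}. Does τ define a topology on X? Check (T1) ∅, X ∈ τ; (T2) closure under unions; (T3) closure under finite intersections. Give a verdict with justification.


τ is NOT a topology on X.

Axiom (T1): ∅ ∈ τ? Yes; X ∈ τ? Yes.
Axiom (T2/T3): check pairwise unions and intersections of members of τ.
Counterexample for (T2): {48} ∪ {45, 46, 47} = {45, 46, 47, 48} ∉ τ. Therefore τ is NOT a topology.


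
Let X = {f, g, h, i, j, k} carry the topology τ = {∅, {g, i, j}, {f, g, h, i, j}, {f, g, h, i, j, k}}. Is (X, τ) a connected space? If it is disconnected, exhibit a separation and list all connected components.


(X, τ) is connected.

Find clopen sets (U ∈ τ with X ∖ U ∈ τ):
  U = ∅, X ∖ U = {f, g, h, i, j, k} — both open, so U is clopen.
  U = {f, g, h, i, j, k}, X ∖ U = ∅ — both open, so U is clopen.
Only trivial clopens (∅ and X) exist, so (X, τ) is connected.
Compute connected components by grouping points that agree on all clopens:
  component: {f, g, h, i, j, k}


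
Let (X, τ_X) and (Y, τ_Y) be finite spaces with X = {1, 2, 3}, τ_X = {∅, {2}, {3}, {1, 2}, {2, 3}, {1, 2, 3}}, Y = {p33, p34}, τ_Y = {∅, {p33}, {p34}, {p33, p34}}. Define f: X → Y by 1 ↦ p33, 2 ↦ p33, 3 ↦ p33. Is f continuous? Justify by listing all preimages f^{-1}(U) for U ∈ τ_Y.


f IS continuous.

Compute f^{-1}(U) for each U ∈ τ_Y:
  U = ∅: f^{-1}(U) = ∅ ∈ τ_X ✓.
  U = {p33}: f^{-1}(U) = {1, 2, 3} ∈ τ_X ✓.
  U = {p34}: f^{-1}(U) = ∅ ∈ τ_X ✓.
  U = {p33, p34}: f^{-1}(U) = {1, 2, 3} ∈ τ_X ✓.
Every preimage lies in τ_X, so f IS continuous.


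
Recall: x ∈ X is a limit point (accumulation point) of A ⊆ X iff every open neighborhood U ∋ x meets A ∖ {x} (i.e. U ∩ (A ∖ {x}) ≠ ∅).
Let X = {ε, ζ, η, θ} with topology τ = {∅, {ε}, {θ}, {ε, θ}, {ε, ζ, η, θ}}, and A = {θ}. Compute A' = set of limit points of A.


A' = {ζ, η}

For each x ∈ X, list the open sets U ∈ τ with x ∈ U, then check whether U ∩ (A ∖ {x}) ≠ ∅ for every such U.
  x = ε: open {ε} ∋ x has {ε} ∩ (A ∖ {ε}) = ∅, so x is NOT a limit point.
  x = ζ: opens ∋ x are {ε, ζ, η, θ}; each meets A ∖ {ζ}, so x IS a limit point.
  x = η: opens ∋ x are {ε, ζ, η, θ}; each meets A ∖ {η}, so x IS a limit point.
  x = θ: open {θ} ∋ x has {θ} ∩ (A ∖ {θ}) = ∅, so x is NOT a limit point.
Collecting: A' = {ζ, η}.


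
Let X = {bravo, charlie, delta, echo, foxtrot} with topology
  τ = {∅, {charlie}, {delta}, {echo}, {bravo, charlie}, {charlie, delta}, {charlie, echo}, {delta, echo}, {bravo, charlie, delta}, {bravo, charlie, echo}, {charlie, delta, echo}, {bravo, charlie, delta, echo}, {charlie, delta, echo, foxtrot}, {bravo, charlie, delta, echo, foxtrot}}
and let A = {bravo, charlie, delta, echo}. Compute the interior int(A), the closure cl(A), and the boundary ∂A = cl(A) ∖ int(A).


int(A) = {bravo, charlie, delta, echo}, cl(A) = {bravo, charlie, delta, echo, foxtrot}, ∂A = {foxtrot}.

Closed sets in (X, τ) are complements of opens:
  closed(X, τ) = {∅, {bravo}, {foxtrot}, {bravo, foxtrot}, {delta, foxtrot}, {echo, foxtrot}, {bravo, charlie, foxtrot}, {bravo, delta, foxtrot}, {bravo, echo, foxtrot}, {delta, echo, foxtrot}, {bravo, charlie, delta, foxtrot}, {bravo, charlie, echo, foxtrot}, {bravo, delta, echo, foxtrot}, {bravo, charlie, delta, echo, foxtrot}}.
int(A) = ⋃ {U ∈ τ : U ⊆ A}. Opens contained in A: ∅, {charlie}, {delta}, {echo}, {bravo, charlie}, {charlie, delta}, {charlie, echo}, {delta, echo}, {bravo, charlie, delta}, {bravo, charlie, echo}, {charlie, delta, echo}, {bravo, charlie, delta, echo}.
Taking the union of these: int(A) = {bravo, charlie, delta, echo}.
cl(A) = ⋂ {C closed : A ⊆ C}. Closed sets containing A: {bravo, charlie, delta, echo, foxtrot}.
Intersecting these: cl(A) = {bravo, charlie, delta, echo, foxtrot}.
∂A = cl(A) ∖ int(A) = {bravo, charlie, delta, echo, foxtrot} ∖ {bravo, charlie, delta, echo} = {foxtrot}.


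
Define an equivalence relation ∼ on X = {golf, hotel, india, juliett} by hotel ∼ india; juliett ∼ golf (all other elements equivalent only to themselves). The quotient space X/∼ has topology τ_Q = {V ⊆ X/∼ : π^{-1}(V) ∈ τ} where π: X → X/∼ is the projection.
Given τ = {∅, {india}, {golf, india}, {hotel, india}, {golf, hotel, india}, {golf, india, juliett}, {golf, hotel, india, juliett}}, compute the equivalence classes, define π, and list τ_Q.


X/∼ = {[golf=juliett], [hotel=india]}; |τ_Q| = 3.

Equivalence classes: [golf=juliett], [hotel=india].
Quotient map π: X → X/∼ sends golf ↦ [golf=juliett], hotel ↦ [hotel=india], india ↦ [hotel=india], juliett ↦ [golf=juliett].
For each subset V ⊆ X/∼, compute π^{-1}(V) ⊆ X and check whether π^{-1}(V) ∈ τ. V is open in τ_Q iff π^{-1}(V) ∈ τ.
  V = {}: π^{-1}(V) = ∅ ∈ τ ✓.
  V = {[golf=juliett]}: π^{-1}(V) = {golf, juliett} ∉ τ ✗.
  V = {[hotel=india]}: π^{-1}(V) = {hotel, india} ∈ τ ✓.
  V = {[golf=juliett], [hotel=india]}: π^{-1}(V) = {golf, hotel, india, juliett} ∈ τ ✓.
Open sets in the quotient: τ_Q = {{}, {[hotel=india]}, {[golf=juliett], [hotel=india]}} (3 elements).


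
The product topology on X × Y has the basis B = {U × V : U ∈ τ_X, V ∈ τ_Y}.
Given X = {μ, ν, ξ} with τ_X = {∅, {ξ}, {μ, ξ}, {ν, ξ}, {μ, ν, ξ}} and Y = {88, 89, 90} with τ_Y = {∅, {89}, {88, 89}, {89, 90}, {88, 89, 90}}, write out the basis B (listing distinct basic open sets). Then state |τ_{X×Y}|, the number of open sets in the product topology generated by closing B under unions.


Basis B = {∅ × ∅, {ξ} × {89}, {μ, ξ} × {89}, {ν, ξ} × {89}, {ξ} × {88, 89}, {ξ} × {89, 90}, {μ, ν, ξ} × {89}, {ξ} × {88, 89, 90}, {μ, ξ} × {88, 89}, {μ, ξ} × {89, 90}, {ν, ξ} × {88, 89}, {ν, ξ} × {89, 90}, {μ, ξ} × {88, 89, 90}, {μ, ν, ξ} × {88, 89}, {μ, ν, ξ} × {89, 90}, {ν, ξ} × {88, 89, 90}, {μ, ν, ξ} × {88, 89, 90}}; |τ_{X×Y}| = 48.

Enumerate products U × V with U ∈ τ_X, V ∈ τ_Y (deduplicated):
  ∅ × ∅ = {} (∅)
  {ξ} × {89} = {(ξ,89)}
  {μ, ξ} × {89} = {(μ,89), (ξ,89)}
  {ν, ξ} × {89} = {(ν,89), (ξ,89)}
  {ξ} × {88, 89} = {(ξ,88), (ξ,89)}
  {ξ} × {89, 90} = {(ξ,89), (ξ,90)}
  {μ, ν, ξ} × {89} = {(μ,89), (ν,89), (ξ,89)}
  {ξ} × {88, 89, 90} = {(ξ,88), (ξ,89), (ξ,90)}
  {μ, ξ} × {88, 89} = {(μ,88), (μ,89), (ξ,88), (ξ,89)}
  {μ, ξ} × {89, 90} = {(μ,89), (μ,90), (ξ,89), (ξ,90)}
  {ν, ξ} × {88, 89} = {(ν,88), (ν,89), (ξ,88), (ξ,89)}
  {ν, ξ} × {89, 90} = {(ν,89), (ν,90), (ξ,89), (ξ,90)}
  {μ, ξ} × {88, 89, 90} = {(μ,88), (μ,89), (μ,90), (ξ,88), (ξ,89), (ξ,90)}
  {μ, ν, ξ} × {88, 89} = {(μ,88), (μ,89), (ν,88), (ν,89), (ξ,88), (ξ,89)}
  {μ, ν, ξ} × {89, 90} = {(μ,89), (μ,90), (ν,89), (ν,90), (ξ,89), (ξ,90)}
  {ν, ξ} × {88, 89, 90} = {(ν,88), (ν,89), (ν,90), (ξ,88), (ξ,89), (ξ,90)}
  {μ, ν, ξ} × {88, 89, 90} = {(μ,88), (μ,89), (μ,90), (ν,88), (ν,89), (ν,90), (ξ,88), (ξ,89), (ξ,90)}
These 17 distinct sets form the basis B.
Close under arbitrary unions to get τ_{X×Y}; counting gives |τ_{X×Y}| = 48.


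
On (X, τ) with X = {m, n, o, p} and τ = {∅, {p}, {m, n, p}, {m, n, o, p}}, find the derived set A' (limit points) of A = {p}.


A' = {m, n, o}

For each x ∈ X, list the open sets U ∈ τ with x ∈ U, then check whether U ∩ (A ∖ {x}) ≠ ∅ for every such U.
  x = m: opens ∋ x are {m, n, p}, {m, n, o, p}; each meets A ∖ {m}, so x IS a limit point.
  x = n: opens ∋ x are {m, n, p}, {m, n, o, p}; each meets A ∖ {n}, so x IS a limit point.
  x = o: opens ∋ x are {m, n, o, p}; each meets A ∖ {o}, so x IS a limit point.
  x = p: open {p} ∋ x has {p} ∩ (A ∖ {p}) = ∅, so x is NOT a limit point.
Collecting: A' = {m, n, o}.


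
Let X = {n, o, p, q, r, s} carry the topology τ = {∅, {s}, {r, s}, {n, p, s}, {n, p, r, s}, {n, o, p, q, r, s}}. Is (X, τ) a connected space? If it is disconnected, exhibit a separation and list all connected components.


(X, τ) is connected.

Find clopen sets (U ∈ τ with X ∖ U ∈ τ):
  U = ∅, X ∖ U = {n, o, p, q, r, s} — both open, so U is clopen.
  U = {n, o, p, q, r, s}, X ∖ U = ∅ — both open, so U is clopen.
Only trivial clopens (∅ and X) exist, so (X, τ) is connected.
Compute connected components by grouping points that agree on all clopens:
  component: {n, o, p, q, r, s}


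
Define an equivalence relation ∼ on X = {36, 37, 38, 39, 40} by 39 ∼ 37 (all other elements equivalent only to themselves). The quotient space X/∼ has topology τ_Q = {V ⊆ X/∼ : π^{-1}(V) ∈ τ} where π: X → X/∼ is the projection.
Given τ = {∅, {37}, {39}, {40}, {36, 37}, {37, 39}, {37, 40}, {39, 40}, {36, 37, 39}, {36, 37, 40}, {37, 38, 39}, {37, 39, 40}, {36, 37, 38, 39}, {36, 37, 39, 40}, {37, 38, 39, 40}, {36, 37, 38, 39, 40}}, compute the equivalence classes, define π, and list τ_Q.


X/∼ = {[36], [37=39], [38], [40]}; |τ_Q| = 10.

Equivalence classes: [36], [37=39], [38], [40].
Quotient map π: X → X/∼ sends 36 ↦ [36], 37 ↦ [37=39], 38 ↦ [38], 39 ↦ [37=39], 40 ↦ [40].
For each subset V ⊆ X/∼, compute π^{-1}(V) ⊆ X and check whether π^{-1}(V) ∈ τ. V is open in τ_Q iff π^{-1}(V) ∈ τ.
  V = {}: π^{-1}(V) = ∅ ∈ τ ✓.
  V = {[36]}: π^{-1}(V) = {36} ∉ τ ✗.
  V = {[37=39]}: π^{-1}(V) = {37, 39} ∈ τ ✓.
  V = {[36], [37=39]}: π^{-1}(V) = {36, 37, 39} ∈ τ ✓.
  V = {[38]}: π^{-1}(V) = {38} ∉ τ ✗.
  V = {[36], [38]}: π^{-1}(V) = {36, 38} ∉ τ ✗.
  V = {[37=39], [38]}: π^{-1}(V) = {37, 38, 39} ∈ τ ✓.
  V = {[36], [37=39], [38]}: π^{-1}(V) = {36, 37, 38, 39} ∈ τ ✓.
  V = {[40]}: π^{-1}(V) = {40} ∈ τ ✓.
  V = {[36], [40]}: π^{-1}(V) = {36, 40} ∉ τ ✗.
  V = {[37=39], [40]}: π^{-1}(V) = {37, 39, 40} ∈ τ ✓.
  V = {[36], [37=39], [40]}: π^{-1}(V) = {36, 37, 39, 40} ∈ τ ✓.
  V = {[38], [40]}: π^{-1}(V) = {38, 40} ∉ τ ✗.
  V = {[36], [38], [40]}: π^{-1}(V) = {36, 38, 40} ∉ τ ✗.
  V = {[37=39], [38], [40]}: π^{-1}(V) = {37, 38, 39, 40} ∈ τ ✓.
  V = {[36], [37=39], [38], [40]}: π^{-1}(V) = {36, 37, 38, 39, 40} ∈ τ ✓.
Open sets in the quotient: τ_Q = {{}, {[37=39]}, {[36], [37=39]}, {[37=39], [38]}, {[36], [37=39], [38]}, {[40]}, {[37=39], [40]}, {[36], [37=39], [40]}, {[37=39], [38], [40]}, {[36], [37=39], [38], [40]}} (10 elements).


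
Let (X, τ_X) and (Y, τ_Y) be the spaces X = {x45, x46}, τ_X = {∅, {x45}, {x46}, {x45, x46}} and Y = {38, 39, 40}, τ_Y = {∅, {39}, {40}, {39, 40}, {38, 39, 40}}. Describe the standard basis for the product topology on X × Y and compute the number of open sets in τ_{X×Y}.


Basis B = {∅ × ∅, {x45} × {39}, {x45} × {40}, {x46} × {39}, {x46} × {40}, {x45} × {39, 40}, {x45, x46} × {39}, {x45, x46} × {40}, {x46} × {39, 40}, {x45} × {38, 39, 40}, {x46} × {38, 39, 40}, {x45, x46} × {39, 40}, {x45, x46} × {38, 39, 40}}; |τ_{X×Y}| = 25.

Enumerate products U × V with U ∈ τ_X, V ∈ τ_Y (deduplicated):
  ∅ × ∅ = {} (∅)
  {x45} × {39} = {(x45,39)}
  {x45} × {40} = {(x45,40)}
  {x46} × {39} = {(x46,39)}
  {x46} × {40} = {(x46,40)}
  {x45} × {39, 40} = {(x45,39), (x45,40)}
  {x45, x46} × {39} = {(x45,39), (x46,39)}
  {x45, x46} × {40} = {(x45,40), (x46,40)}
  {x46} × {39, 40} = {(x46,39), (x46,40)}
  {x45} × {38, 39, 40} = {(x45,38), (x45,39), (x45,40)}
  {x46} × {38, 39, 40} = {(x46,38), (x46,39), (x46,40)}
  {x45, x46} × {39, 40} = {(x45,39), (x45,40), (x46,39), (x46,40)}
  {x45, x46} × {38, 39, 40} = {(x45,38), (x45,39), (x45,40), (x46,38), (x46,39), (x46,40)}
These 13 distinct sets form the basis B.
Close under arbitrary unions to get τ_{X×Y}; counting gives |τ_{X×Y}| = 25.


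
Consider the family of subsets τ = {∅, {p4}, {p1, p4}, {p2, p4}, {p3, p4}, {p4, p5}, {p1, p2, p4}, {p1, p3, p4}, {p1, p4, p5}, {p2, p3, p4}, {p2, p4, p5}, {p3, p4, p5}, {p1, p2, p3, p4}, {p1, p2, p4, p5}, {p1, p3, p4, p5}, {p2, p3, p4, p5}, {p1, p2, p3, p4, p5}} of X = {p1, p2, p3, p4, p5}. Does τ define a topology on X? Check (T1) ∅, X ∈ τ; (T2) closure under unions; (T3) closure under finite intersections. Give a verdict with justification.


τ IS a topology on X.

Axiom (T1): ∅ ∈ τ? Yes; X ∈ τ? Yes.
Axiom (T2/T3): check pairwise unions and intersections of members of τ.
All pairwise intersections and unions checked — each lies in τ. Therefore τ satisfies (T1), (T2), (T3): it IS a topology on X.


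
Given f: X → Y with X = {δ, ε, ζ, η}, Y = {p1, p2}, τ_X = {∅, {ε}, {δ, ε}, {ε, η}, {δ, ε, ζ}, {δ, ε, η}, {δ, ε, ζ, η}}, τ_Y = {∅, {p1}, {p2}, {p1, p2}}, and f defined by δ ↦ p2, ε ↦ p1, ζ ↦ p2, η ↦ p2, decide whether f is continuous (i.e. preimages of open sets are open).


f is NOT continuous.

Compute f^{-1}(U) for each U ∈ τ_Y:
  U = ∅: f^{-1}(U) = ∅ ∈ τ_X ✓.
  U = {p1}: f^{-1}(U) = {ε} ∈ τ_X ✓.
  U = {p2}: f^{-1}(U) = {δ, ζ, η} ∉ τ_X ✗.
  U = {p1, p2}: f^{-1}(U) = {δ, ε, ζ, η} ∈ τ_X ✓.
Found U = {p2} with f^{-1}(U) = {δ, ζ, η} not in τ_X. Therefore f is NOT continuous.


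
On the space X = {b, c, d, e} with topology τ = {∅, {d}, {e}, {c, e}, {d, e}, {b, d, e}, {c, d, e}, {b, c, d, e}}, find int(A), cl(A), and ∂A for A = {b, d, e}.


int(A) = {b, d, e}, cl(A) = {b, c, d, e}, ∂A = {c}.

Closed sets in (X, τ) are complements of opens:
  closed(X, τ) = {∅, {b}, {c}, {b, c}, {b, d}, {b, c, d}, {b, c, e}, {b, c, d, e}}.
int(A) = ⋃ {U ∈ τ : U ⊆ A}. Opens contained in A: ∅, {d}, {e}, {d, e}, {b, d, e}.
Taking the union of these: int(A) = {b, d, e}.
cl(A) = ⋂ {C closed : A ⊆ C}. Closed sets containing A: {b, c, d, e}.
Intersecting these: cl(A) = {b, c, d, e}.
∂A = cl(A) ∖ int(A) = {b, c, d, e} ∖ {b, d, e} = {c}.


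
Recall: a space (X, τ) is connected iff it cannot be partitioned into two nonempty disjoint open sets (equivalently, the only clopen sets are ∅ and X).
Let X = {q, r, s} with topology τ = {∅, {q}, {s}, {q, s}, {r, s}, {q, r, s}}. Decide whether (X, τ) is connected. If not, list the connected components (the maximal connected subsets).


(X, τ) is disconnected; components = [{q}, {r, s}].

Find clopen sets (U ∈ τ with X ∖ U ∈ τ):
  U = ∅, X ∖ U = {q, r, s} — both open, so U is clopen.
  U = {q}, X ∖ U = {r, s} — both open, so U is clopen.
  U = {r, s}, X ∖ U = {q} — both open, so U is clopen.
  U = {q, r, s}, X ∖ U = ∅ — both open, so U is clopen.
Nontrivial clopen(s) exist: e.g. {q}. So (X, τ) is disconnected.
Compute connected components by grouping points that agree on all clopens:
  component: {q}
  component: {r, s}


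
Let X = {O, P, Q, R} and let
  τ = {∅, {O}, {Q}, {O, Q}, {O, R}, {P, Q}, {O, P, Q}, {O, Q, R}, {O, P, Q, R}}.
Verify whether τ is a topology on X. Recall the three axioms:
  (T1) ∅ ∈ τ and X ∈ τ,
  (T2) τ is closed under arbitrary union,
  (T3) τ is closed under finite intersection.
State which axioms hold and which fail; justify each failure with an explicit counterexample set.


τ IS a topology on X.

Axiom (T1): ∅ ∈ τ? Yes; X ∈ τ? Yes.
Axiom (T2/T3): check pairwise unions and intersections of members of τ.
All pairwise intersections and unions checked — each lies in τ. Therefore τ satisfies (T1), (T2), (T3): it IS a topology on X.


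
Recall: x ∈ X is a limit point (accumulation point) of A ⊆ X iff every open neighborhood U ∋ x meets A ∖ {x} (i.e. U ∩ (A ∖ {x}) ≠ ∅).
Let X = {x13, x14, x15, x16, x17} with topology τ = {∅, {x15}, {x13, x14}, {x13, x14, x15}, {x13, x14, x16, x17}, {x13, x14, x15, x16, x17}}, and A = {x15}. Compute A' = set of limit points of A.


A' = ∅

For each x ∈ X, list the open sets U ∈ τ with x ∈ U, then check whether U ∩ (A ∖ {x}) ≠ ∅ for every such U.
  x = x13: open {x13, x14} ∋ x has {x13, x14} ∩ (A ∖ {x13}) = ∅, so x is NOT a limit point.
  x = x14: open {x13, x14} ∋ x has {x13, x14} ∩ (A ∖ {x14}) = ∅, so x is NOT a limit point.
  x = x15: open {x15} ∋ x has {x15} ∩ (A ∖ {x15}) = ∅, so x is NOT a limit point.
  x = x16: open {x13, x14, x16, x17} ∋ x has {x13, x14, x16, x17} ∩ (A ∖ {x16}) = ∅, so x is NOT a limit point.
  x = x17: open {x13, x14, x16, x17} ∋ x has {x13, x14, x16, x17} ∩ (A ∖ {x17}) = ∅, so x is NOT a limit point.
Collecting: A' = ∅.
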